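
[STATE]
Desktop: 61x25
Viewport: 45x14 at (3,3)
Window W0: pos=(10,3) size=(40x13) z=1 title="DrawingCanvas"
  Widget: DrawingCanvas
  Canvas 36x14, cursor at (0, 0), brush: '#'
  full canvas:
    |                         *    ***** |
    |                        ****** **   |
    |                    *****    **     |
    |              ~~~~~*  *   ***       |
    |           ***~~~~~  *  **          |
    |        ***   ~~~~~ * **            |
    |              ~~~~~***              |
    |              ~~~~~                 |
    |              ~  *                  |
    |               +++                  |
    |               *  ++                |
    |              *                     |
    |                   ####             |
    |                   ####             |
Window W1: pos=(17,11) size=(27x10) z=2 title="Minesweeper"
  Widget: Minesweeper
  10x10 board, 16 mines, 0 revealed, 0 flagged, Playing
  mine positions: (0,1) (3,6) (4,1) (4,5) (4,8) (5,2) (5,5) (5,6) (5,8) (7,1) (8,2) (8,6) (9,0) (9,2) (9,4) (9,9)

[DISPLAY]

       ┏━━━━━━━━━━━━━━━━━━━━━━━━━━━━━━━━━━━━━
       ┃ DrawingCanvas                       
       ┠─────────────────────────────────────
       ┃+                        *    *****  
       ┃                        ****** **    
       ┃                    *****    **      
       ┃              ~~~~~*  *   ***        
       ┃           ***~~~~~  *  **           
       ┃      ┏━━━━━━━━━━━━━━━━━━━━━━━━━┓    
       ┃      ┃ Minesweeper             ┃    
       ┃      ┠─────────────────────────┨    
       ┃      ┃■■■■■■■■■■               ┃    
       ┗━━━━━━┃■■■■■■■■■■               ┃━━━━
              ┃■■■■■■■■■■               ┃    


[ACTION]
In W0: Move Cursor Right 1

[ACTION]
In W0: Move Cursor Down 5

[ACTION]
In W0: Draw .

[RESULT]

       ┏━━━━━━━━━━━━━━━━━━━━━━━━━━━━━━━━━━━━━
       ┃ DrawingCanvas                       
       ┠─────────────────────────────────────
       ┃                         *    *****  
       ┃                        ****** **    
       ┃                    *****    **      
       ┃              ~~~~~*  *   ***        
       ┃           ***~~~~~  *  **           
       ┃ .    ┏━━━━━━━━━━━━━━━━━━━━━━━━━┓    
       ┃      ┃ Minesweeper             ┃    
       ┃      ┠─────────────────────────┨    
       ┃      ┃■■■■■■■■■■               ┃    
       ┗━━━━━━┃■■■■■■■■■■               ┃━━━━
              ┃■■■■■■■■■■               ┃    


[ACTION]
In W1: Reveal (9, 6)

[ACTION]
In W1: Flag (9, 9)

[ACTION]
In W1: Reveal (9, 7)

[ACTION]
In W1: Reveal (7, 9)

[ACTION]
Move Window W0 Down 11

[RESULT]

                                             
                                             
                                             
                                             
                                             
                                             
                                             
                                             
              ┏━━━━━━━━━━━━━━━━━━━━━━━━━┓    
       ┏━━━━━━┃ Minesweeper             ┃━━━━
       ┃ Drawi┠─────────────────────────┨    
       ┠──────┃■■■■■■■■■■               ┃────
       ┃      ┃■■■■■■■■■■               ┃**  
       ┃      ┃■■■■■■■■■■               ┃    


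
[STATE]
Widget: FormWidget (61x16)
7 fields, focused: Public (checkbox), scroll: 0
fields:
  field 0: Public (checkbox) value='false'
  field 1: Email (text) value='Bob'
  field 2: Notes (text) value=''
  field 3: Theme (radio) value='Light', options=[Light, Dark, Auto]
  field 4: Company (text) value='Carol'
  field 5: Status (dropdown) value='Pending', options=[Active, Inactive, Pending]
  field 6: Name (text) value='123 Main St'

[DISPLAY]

> Public:     [ ]                                            
  Email:      [Bob                                          ]
  Notes:      [                                             ]
  Theme:      (●) Light  ( ) Dark  ( ) Auto                  
  Company:    [Carol                                        ]
  Status:     [Pending                                     ▼]
  Name:       [123 Main St                                  ]
                                                             
                                                             
                                                             
                                                             
                                                             
                                                             
                                                             
                                                             
                                                             


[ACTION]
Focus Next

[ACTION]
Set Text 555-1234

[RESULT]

  Public:     [ ]                                            
> Email:      [555-1234                                     ]
  Notes:      [                                             ]
  Theme:      (●) Light  ( ) Dark  ( ) Auto                  
  Company:    [Carol                                        ]
  Status:     [Pending                                     ▼]
  Name:       [123 Main St                                  ]
                                                             
                                                             
                                                             
                                                             
                                                             
                                                             
                                                             
                                                             
                                                             


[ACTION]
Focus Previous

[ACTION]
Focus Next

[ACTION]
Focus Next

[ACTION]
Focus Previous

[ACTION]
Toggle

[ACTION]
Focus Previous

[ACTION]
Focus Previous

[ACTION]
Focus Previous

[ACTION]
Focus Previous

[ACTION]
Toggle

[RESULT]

  Public:     [ ]                                            
  Email:      [555-1234                                     ]
  Notes:      [                                             ]
  Theme:      (●) Light  ( ) Dark  ( ) Auto                  
> Company:    [Carol                                        ]
  Status:     [Pending                                     ▼]
  Name:       [123 Main St                                  ]
                                                             
                                                             
                                                             
                                                             
                                                             
                                                             
                                                             
                                                             
                                                             


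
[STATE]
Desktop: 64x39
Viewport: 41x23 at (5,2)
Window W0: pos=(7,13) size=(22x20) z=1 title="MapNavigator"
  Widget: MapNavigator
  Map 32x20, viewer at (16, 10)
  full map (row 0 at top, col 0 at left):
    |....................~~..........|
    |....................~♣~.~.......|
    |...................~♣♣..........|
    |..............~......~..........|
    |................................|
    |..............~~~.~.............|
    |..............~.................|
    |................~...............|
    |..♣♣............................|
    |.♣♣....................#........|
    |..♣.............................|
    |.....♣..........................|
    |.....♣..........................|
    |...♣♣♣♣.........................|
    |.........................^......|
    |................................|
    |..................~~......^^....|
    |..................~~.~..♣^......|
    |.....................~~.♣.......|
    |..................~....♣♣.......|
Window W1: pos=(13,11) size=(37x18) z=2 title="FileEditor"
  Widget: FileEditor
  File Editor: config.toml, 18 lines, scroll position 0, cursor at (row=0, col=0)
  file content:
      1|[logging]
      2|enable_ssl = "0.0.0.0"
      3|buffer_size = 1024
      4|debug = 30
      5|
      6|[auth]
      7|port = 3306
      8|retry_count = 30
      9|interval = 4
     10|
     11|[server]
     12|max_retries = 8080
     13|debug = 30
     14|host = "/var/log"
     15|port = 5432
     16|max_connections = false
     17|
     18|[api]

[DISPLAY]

                                         
                                         
                                         
                                         
                                         
                                         
                                         
                                         
                                         
        ┏━━━━━━━━━━━━━━━━━━━━━━━━━━━━━━━━
        ┃ FileEditor                     
  ┏━━━━━┠────────────────────────────────
  ┃ MapN┃█logging]                       
  ┠─────┃enable_ssl = "0.0.0.0"          
  ┃.....┃buffer_size = 1024              
  ┃.....┃debug = 30                      
  ┃.....┃                                
  ┃.....┃[auth]                          
  ┃.....┃port = 3306                     
  ┃.....┃retry_count = 30                
  ┃.....┃interval = 4                    
  ┃.....┃                                
  ┃.....┃[server]                        


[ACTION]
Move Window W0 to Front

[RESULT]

                                         
                                         
                                         
                                         
                                         
                                         
                                         
                                         
                                         
        ┏━━━━━━━━━━━━━━━━━━━━━━━━━━━━━━━━
        ┃ FileEditor                     
  ┏━━━━━━━━━━━━━━━━━━━━┓─────────────────
  ┃ MapNavigator       ┃                 
  ┠────────────────────┨.0.0.0"          
  ┃.............~♣♣....┃024              
  ┃........~......~....┃                 
  ┃....................┃                 
  ┃........~~~.~.......┃                 
  ┃........~...........┃                 
  ┃..........~.........┃0                
  ┃....................┃                 
  ┃.................#..┃                 
  ┃..........@.........┃                 


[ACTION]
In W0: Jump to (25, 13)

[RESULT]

                                         
                                         
                                         
                                         
                                         
                                         
                                         
                                         
                                         
        ┏━━━━━━━━━━━━━━━━━━━━━━━━━━━━━━━━
        ┃ FileEditor                     
  ┏━━━━━━━━━━━━━━━━━━━━┓─────────────────
  ┃ MapNavigator       ┃                 
  ┠────────────────────┨.0.0.0"          
  ┃~~.~.............   ┃024              
  ┃.................   ┃                 
  ┃.~...............   ┃                 
  ┃.................   ┃                 
  ┃........#........   ┃                 
  ┃.................   ┃0                
  ┃.................   ┃                 
  ┃.................   ┃                 
  ┃..........@......   ┃                 


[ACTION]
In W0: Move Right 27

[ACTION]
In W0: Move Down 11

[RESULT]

                                         
                                         
                                         
                                         
                                         
                                         
                                         
                                         
                                         
        ┏━━━━━━━━━━━━━━━━━━━━━━━━━━━━━━━━
        ┃ FileEditor                     
  ┏━━━━━━━━━━━━━━━━━━━━┓─────────────────
  ┃ MapNavigator       ┃                 
  ┠────────────────────┨.0.0.0"          
  ┃...........         ┃024              
  ┃...........         ┃                 
  ┃...........         ┃                 
  ┃....^......         ┃                 
  ┃...........         ┃                 
  ┃.....^^....         ┃0                
  ┃~..♣^......         ┃                 
  ┃~~.♣.......         ┃                 
  ┃..♣♣......@         ┃                 


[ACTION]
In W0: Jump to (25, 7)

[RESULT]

                                         
                                         
                                         
                                         
                                         
                                         
                                         
                                         
                                         
        ┏━━━━━━━━━━━━━━━━━━━━━━━━━━━━━━━━
        ┃ FileEditor                     
  ┏━━━━━━━━━━━━━━━━━━━━┓─────────────────
  ┃ MapNavigator       ┃                 
  ┠────────────────────┨.0.0.0"          
  ┃                    ┃024              
  ┃.....~~..........   ┃                 
  ┃.....~♣~.~.......   ┃                 
  ┃....~♣♣..........   ┃                 
  ┃......~..........   ┃                 
  ┃.................   ┃0                
  ┃~~.~.............   ┃                 
  ┃.................   ┃                 
  ┃.~........@......   ┃                 


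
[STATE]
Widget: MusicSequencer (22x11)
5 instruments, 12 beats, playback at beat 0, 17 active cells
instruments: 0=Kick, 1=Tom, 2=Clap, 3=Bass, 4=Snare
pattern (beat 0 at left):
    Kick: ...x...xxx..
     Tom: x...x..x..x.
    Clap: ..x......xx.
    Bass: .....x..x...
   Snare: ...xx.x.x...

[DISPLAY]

      ▼12345678901    
  Kick···█···███··    
   Tom█···█··█··█·    
  Clap··█······██·    
  Bass·····█··█···    
 Snare···██·█·█···    
                      
                      
                      
                      
                      


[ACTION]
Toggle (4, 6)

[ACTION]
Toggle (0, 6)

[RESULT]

      ▼12345678901    
  Kick···█··████··    
   Tom█···█··█··█·    
  Clap··█······██·    
  Bass·····█··█···    
 Snare···██···█···    
                      
                      
                      
                      
                      


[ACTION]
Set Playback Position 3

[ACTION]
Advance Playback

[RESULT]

      0123▼5678901    
  Kick···█··████··    
   Tom█···█··█··█·    
  Clap··█······██·    
  Bass·····█··█···    
 Snare···██···█···    
                      
                      
                      
                      
                      


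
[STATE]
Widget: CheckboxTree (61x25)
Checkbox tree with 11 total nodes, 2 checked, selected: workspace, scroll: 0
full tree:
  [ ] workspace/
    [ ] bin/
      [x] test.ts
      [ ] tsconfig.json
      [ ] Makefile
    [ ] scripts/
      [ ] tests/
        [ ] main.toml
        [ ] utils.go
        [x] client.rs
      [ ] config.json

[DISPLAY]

>[-] workspace/                                              
   [-] bin/                                                  
     [x] test.ts                                             
     [ ] tsconfig.json                                       
     [ ] Makefile                                            
   [-] scripts/                                              
     [-] tests/                                              
       [ ] main.toml                                         
       [ ] utils.go                                          
       [x] client.rs                                         
     [ ] config.json                                         
                                                             
                                                             
                                                             
                                                             
                                                             
                                                             
                                                             
                                                             
                                                             
                                                             
                                                             
                                                             
                                                             
                                                             


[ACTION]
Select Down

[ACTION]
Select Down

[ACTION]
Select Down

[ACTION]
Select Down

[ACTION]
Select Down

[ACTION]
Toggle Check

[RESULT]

 [-] workspace/                                              
   [-] bin/                                                  
     [x] test.ts                                             
     [ ] tsconfig.json                                       
     [ ] Makefile                                            
>  [x] scripts/                                              
     [x] tests/                                              
       [x] main.toml                                         
       [x] utils.go                                          
       [x] client.rs                                         
     [x] config.json                                         
                                                             
                                                             
                                                             
                                                             
                                                             
                                                             
                                                             
                                                             
                                                             
                                                             
                                                             
                                                             
                                                             
                                                             


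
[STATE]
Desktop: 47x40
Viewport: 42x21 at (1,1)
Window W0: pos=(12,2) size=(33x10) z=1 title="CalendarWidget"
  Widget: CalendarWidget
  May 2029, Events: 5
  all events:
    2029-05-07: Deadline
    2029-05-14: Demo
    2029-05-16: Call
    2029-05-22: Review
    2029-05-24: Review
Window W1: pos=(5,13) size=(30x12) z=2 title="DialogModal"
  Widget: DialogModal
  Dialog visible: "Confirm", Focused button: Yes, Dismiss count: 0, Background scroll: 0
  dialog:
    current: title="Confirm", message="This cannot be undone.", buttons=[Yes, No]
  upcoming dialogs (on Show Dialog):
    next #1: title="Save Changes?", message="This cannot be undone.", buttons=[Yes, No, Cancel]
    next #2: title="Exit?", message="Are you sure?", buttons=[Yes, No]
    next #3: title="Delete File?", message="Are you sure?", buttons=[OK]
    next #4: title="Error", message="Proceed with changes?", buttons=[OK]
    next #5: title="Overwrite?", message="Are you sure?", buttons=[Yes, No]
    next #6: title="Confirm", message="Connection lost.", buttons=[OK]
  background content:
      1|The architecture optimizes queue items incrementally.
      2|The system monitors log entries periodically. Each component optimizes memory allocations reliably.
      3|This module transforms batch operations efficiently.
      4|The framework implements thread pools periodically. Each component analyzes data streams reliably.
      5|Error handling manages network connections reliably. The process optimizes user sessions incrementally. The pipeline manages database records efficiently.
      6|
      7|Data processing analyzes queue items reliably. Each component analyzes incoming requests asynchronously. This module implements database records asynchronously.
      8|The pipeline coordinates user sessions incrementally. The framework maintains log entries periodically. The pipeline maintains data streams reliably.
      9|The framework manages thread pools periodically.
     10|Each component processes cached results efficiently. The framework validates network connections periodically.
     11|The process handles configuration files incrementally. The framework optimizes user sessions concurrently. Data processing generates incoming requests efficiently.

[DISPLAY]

                                          
           ┏━━━━━━━━━━━━━━━━━━━━━━━━━━━━━━
           ┃ CalendarWidget               
           ┠──────────────────────────────
           ┃            May 2029          
           ┃Mo Tu We Th Fr Sa Su          
           ┃    1  2  3  4  5  6          
           ┃ 7*  8  9 10 11 12 13         
           ┃14* 15 16* 17 18 19 20        
           ┃21 22* 23 24* 25 26 27        
           ┗━━━━━━━━━━━━━━━━━━━━━━━━━━━━━━
                                          
    ┏━━━━━━━━━━━━━━━━━━━━━━━━━━━━┓        
    ┃ DialogModal                ┃        
    ┠────────────────────────────┨        
    ┃The architecture optimizes q┃        
    ┃Th┌──────────────────────┐tr┃        
    ┃Th│       Confirm        │ch┃        
    ┃Th│This cannot be undone.│hr┃        
    ┃Er│      [Yes]  No       │wo┃        
    ┃  └──────────────────────┘  ┃        


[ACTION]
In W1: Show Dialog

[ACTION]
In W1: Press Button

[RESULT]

                                          
           ┏━━━━━━━━━━━━━━━━━━━━━━━━━━━━━━
           ┃ CalendarWidget               
           ┠──────────────────────────────
           ┃            May 2029          
           ┃Mo Tu We Th Fr Sa Su          
           ┃    1  2  3  4  5  6          
           ┃ 7*  8  9 10 11 12 13         
           ┃14* 15 16* 17 18 19 20        
           ┃21 22* 23 24* 25 26 27        
           ┗━━━━━━━━━━━━━━━━━━━━━━━━━━━━━━
                                          
    ┏━━━━━━━━━━━━━━━━━━━━━━━━━━━━┓        
    ┃ DialogModal                ┃        
    ┠────────────────────────────┨        
    ┃The architecture optimizes q┃        
    ┃The system monitors log entr┃        
    ┃This module transforms batch┃        
    ┃The framework implements thr┃        
    ┃Error handling manages netwo┃        
    ┃                            ┃        


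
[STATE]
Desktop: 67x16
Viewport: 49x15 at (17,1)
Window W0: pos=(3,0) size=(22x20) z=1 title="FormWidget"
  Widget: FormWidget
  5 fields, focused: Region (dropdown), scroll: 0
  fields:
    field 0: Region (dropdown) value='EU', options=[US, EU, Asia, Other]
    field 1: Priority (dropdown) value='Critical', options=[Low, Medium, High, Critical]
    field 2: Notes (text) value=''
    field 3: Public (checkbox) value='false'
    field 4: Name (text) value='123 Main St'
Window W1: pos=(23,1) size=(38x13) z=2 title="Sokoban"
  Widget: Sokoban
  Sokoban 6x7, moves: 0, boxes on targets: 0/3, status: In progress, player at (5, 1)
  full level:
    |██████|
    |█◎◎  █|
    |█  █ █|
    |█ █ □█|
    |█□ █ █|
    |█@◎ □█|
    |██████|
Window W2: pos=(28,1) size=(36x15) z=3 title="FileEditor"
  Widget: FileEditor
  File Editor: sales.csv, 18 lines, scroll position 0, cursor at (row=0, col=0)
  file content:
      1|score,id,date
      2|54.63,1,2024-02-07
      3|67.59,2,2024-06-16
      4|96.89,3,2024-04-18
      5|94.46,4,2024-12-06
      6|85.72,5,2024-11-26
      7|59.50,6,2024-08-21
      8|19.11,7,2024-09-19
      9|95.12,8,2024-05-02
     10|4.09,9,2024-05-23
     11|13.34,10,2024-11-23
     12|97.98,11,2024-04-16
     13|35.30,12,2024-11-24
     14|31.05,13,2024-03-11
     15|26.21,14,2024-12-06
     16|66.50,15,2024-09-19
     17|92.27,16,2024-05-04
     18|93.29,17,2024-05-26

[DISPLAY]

      ┏━━━━┏━━━━━━━━━━━━━━━━━━━━━━━━━━━━━━━━━━┓  
──────┃ Sok┃ FileEditor                       ┃  
 [EU ▼┠────┠──────────────────────────────────┨  
 [Cri▼┃████┃█core,id,date                    ▲┃  
 [    ┃█◎◎ ┃54.63,1,2024-02-07               █┃  
 [ ]  ┃█  █┃67.59,2,2024-06-16               ░┃  
 [123 ┃█ █ ┃96.89,3,2024-04-18               ░┃  
      ┃█□ █┃94.46,4,2024-12-06               ░┃  
      ┃█@◎ ┃85.72,5,2024-11-26               ░┃  
      ┃████┃59.50,6,2024-08-21               ░┃  
      ┃Move┃19.11,7,2024-09-19               ░┃  
      ┃    ┃95.12,8,2024-05-02               ░┃  
      ┗━━━━┃4.09,9,2024-05-23                ░┃  
       ┃   ┃13.34,10,2024-11-23              ▼┃  
       ┃   ┗━━━━━━━━━━━━━━━━━━━━━━━━━━━━━━━━━━┛  


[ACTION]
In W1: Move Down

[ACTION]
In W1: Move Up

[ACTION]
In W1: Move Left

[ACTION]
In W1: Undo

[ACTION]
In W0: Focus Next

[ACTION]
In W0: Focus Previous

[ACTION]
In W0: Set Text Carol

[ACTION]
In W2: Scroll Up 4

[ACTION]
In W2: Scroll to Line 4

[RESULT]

      ┏━━━━┏━━━━━━━━━━━━━━━━━━━━━━━━━━━━━━━━━━┓  
──────┃ Sok┃ FileEditor                       ┃  
 [EU ▼┠────┠──────────────────────────────────┨  
 [Cri▼┃████┃96.89,3,2024-04-18               ▲┃  
 [    ┃█◎◎ ┃94.46,4,2024-12-06               ░┃  
 [ ]  ┃█  █┃85.72,5,2024-11-26               ░┃  
 [123 ┃█ █ ┃59.50,6,2024-08-21               ░┃  
      ┃█□ █┃19.11,7,2024-09-19               █┃  
      ┃█@◎ ┃95.12,8,2024-05-02               ░┃  
      ┃████┃4.09,9,2024-05-23                ░┃  
      ┃Move┃13.34,10,2024-11-23              ░┃  
      ┃    ┃97.98,11,2024-04-16              ░┃  
      ┗━━━━┃35.30,12,2024-11-24              ░┃  
       ┃   ┃31.05,13,2024-03-11              ▼┃  
       ┃   ┗━━━━━━━━━━━━━━━━━━━━━━━━━━━━━━━━━━┛  


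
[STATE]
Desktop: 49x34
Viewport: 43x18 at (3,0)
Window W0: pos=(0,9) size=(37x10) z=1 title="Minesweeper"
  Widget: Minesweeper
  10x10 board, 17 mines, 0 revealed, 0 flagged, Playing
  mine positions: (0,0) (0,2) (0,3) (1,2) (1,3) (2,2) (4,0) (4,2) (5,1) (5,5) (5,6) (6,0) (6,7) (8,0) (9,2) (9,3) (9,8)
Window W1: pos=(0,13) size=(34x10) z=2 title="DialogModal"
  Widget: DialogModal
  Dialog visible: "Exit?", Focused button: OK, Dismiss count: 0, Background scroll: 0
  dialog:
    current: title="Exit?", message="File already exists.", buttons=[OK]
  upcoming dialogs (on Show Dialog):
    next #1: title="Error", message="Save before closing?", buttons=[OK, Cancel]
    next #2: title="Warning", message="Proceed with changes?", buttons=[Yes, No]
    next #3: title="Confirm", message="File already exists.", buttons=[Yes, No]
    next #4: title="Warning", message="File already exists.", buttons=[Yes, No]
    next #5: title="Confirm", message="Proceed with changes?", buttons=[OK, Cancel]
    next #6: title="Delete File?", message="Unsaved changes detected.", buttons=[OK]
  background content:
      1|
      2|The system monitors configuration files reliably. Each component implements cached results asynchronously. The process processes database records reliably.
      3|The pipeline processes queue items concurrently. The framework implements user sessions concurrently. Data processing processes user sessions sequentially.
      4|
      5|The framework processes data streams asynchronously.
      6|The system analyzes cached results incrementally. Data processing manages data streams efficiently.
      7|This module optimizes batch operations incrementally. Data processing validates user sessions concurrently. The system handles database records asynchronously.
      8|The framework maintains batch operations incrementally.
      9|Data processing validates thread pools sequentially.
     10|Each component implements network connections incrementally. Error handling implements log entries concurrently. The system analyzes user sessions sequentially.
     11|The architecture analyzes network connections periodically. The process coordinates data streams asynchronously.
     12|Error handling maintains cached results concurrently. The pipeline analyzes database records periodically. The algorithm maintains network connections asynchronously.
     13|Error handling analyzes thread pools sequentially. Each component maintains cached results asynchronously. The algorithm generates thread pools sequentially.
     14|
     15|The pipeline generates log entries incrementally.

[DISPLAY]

                                           
                                           
                                           
                                           
                                           
                                           
                                           
                                           
                                           
━━━━━━━━━━━━━━━━━━━━━━━━━━━━━━━━━┓         
inesweeper                       ┃         
─────────────────────────────────┨         
■■■■■■■■                         ┃         
━━━━━━━━━━━━━━━━━━━━━━━━━━━━━━┓  ┃         
ialogModal                    ┃  ┃         
──────────────────────────────┨  ┃         
  ┌──────────────────────┐    ┃  ┃         
e │        Exit?         │atio┃  ┃         


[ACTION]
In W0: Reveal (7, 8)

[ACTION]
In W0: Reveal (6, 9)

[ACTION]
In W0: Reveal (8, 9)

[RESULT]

                                           
                                           
                                           
                                           
                                           
                                           
                                           
                                           
                                           
━━━━━━━━━━━━━━━━━━━━━━━━━━━━━━━━━┓         
inesweeper                       ┃         
─────────────────────────────────┨         
■■2                              ┃         
━━━━━━━━━━━━━━━━━━━━━━━━━━━━━━┓  ┃         
ialogModal                    ┃  ┃         
──────────────────────────────┨  ┃         
  ┌──────────────────────┐    ┃  ┃         
e │        Exit?         │atio┃  ┃         


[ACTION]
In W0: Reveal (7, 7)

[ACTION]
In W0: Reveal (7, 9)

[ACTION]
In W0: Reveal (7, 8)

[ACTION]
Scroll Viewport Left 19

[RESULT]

                                           
                                           
                                           
                                           
                                           
                                           
                                           
                                           
                                           
┏━━━━━━━━━━━━━━━━━━━━━━━━━━━━━━━━━━━┓      
┃ Minesweeper                       ┃      
┠───────────────────────────────────┨      
┃■■■■2                              ┃      
┏━━━━━━━━━━━━━━━━━━━━━━━━━━━━━━━━┓  ┃      
┃ DialogModal                    ┃  ┃      
┠────────────────────────────────┨  ┃      
┃    ┌──────────────────────┐    ┃  ┃      
┃The │        Exit?         │atio┃  ┃      


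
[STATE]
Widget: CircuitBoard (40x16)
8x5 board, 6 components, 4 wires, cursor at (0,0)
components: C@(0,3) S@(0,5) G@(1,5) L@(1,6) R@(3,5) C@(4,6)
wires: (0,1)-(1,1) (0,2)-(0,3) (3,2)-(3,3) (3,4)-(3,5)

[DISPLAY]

   0 1 2 3 4 5 6 7                      
0  [.]  ·   · ─ C       S               
        │                               
1       ·               G   L           
                                        
2                                       
                                        
3           · ─ ·   · ─ R               
                                        
4                           C           
Cursor: (0,0)                           
                                        
                                        
                                        
                                        
                                        


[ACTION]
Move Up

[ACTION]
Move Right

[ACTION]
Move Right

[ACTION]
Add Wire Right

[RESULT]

   0 1 2 3 4 5 6 7                      
0       ·  [.]─ C       S               
        │                               
1       ·               G   L           
                                        
2                                       
                                        
3           · ─ ·   · ─ R               
                                        
4                           C           
Cursor: (0,2)                           
                                        
                                        
                                        
                                        
                                        


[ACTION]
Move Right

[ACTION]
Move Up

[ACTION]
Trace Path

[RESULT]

   0 1 2 3 4 5 6 7                      
0       ·   · ─[C]      S               
        │                               
1       ·               G   L           
                                        
2                                       
                                        
3           · ─ ·   · ─ R               
                                        
4                           C           
Cursor: (0,3)  Trace: C (1 nodes)       
                                        
                                        
                                        
                                        
                                        


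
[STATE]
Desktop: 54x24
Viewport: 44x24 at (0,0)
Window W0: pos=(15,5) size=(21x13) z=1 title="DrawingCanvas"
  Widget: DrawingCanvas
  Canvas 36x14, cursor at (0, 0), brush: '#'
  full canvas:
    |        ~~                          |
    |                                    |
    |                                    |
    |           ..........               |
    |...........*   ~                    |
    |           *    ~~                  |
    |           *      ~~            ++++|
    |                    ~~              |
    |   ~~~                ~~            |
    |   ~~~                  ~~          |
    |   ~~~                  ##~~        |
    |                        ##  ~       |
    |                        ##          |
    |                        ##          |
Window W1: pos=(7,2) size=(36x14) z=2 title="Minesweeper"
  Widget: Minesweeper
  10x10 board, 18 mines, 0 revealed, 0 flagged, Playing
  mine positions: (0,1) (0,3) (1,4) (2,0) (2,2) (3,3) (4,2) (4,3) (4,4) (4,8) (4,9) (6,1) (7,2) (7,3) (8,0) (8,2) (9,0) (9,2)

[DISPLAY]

                                            
                                            
       ┏━━━━━━━━━━━━━━━━━━━━━━━━━━━━━━━━━━┓ 
       ┃ Minesweeper                      ┃ 
       ┠──────────────────────────────────┨ 
       ┃■■■■■■■■■■                        ┃ 
       ┃■■■■■■■■■■                        ┃ 
       ┃■■■■■■■■■■                        ┃ 
       ┃■■■■■■■■■■                        ┃ 
       ┃■■■■■■■■■■                        ┃ 
       ┃■■■■■■■■■■                        ┃ 
       ┃■■■■■■■■■■                        ┃ 
       ┃■■■■■■■■■■                        ┃ 
       ┃■■■■■■■■■■                        ┃ 
       ┃■■■■■■■■■■                        ┃ 
       ┗━━━━━━━━━━━━━━━━━━━━━━━━━━━━━━━━━━┛ 
               ┃   ~~~             ┃        
               ┗━━━━━━━━━━━━━━━━━━━┛        
                                            
                                            
                                            
                                            
                                            
                                            


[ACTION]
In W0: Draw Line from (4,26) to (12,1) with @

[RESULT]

                                            
                                            
       ┏━━━━━━━━━━━━━━━━━━━━━━━━━━━━━━━━━━┓ 
       ┃ Minesweeper                      ┃ 
       ┠──────────────────────────────────┨ 
       ┃■■■■■■■■■■                        ┃ 
       ┃■■■■■■■■■■                        ┃ 
       ┃■■■■■■■■■■                        ┃ 
       ┃■■■■■■■■■■                        ┃ 
       ┃■■■■■■■■■■                        ┃ 
       ┃■■■■■■■■■■                        ┃ 
       ┃■■■■■■■■■■                        ┃ 
       ┃■■■■■■■■■■                        ┃ 
       ┃■■■■■■■■■■                        ┃ 
       ┃■■■■■■■■■■                        ┃ 
       ┗━━━━━━━━━━━━━━━━━━━━━━━━━━━━━━━━━━┛ 
               ┃   ~~~      @@@@   ┃        
               ┗━━━━━━━━━━━━━━━━━━━┛        
                                            
                                            
                                            
                                            
                                            
                                            


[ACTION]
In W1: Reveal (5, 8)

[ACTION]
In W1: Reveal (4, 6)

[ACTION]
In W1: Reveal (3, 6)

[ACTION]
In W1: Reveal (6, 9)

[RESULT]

                                            
                                            
       ┏━━━━━━━━━━━━━━━━━━━━━━━━━━━━━━━━━━┓ 
       ┃ Minesweeper                      ┃ 
       ┠──────────────────────────────────┨ 
       ┃■■■■■1                            ┃ 
       ┃■■■■■1                            ┃ 
       ┃■■■■■1                            ┃ 
       ┃■■■■■1 122                        ┃ 
       ┃■■■■■1 1■■                        ┃ 
       ┃■■■■21 122                        ┃ 
       ┃■■■■1                             ┃ 
       ┃■■■■1                             ┃ 
       ┃■■■41                             ┃ 
       ┃■■■2                              ┃ 
       ┗━━━━━━━━━━━━━━━━━━━━━━━━━━━━━━━━━━┛ 
               ┃   ~~~      @@@@   ┃        
               ┗━━━━━━━━━━━━━━━━━━━┛        
                                            
                                            
                                            
                                            
                                            
                                            
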